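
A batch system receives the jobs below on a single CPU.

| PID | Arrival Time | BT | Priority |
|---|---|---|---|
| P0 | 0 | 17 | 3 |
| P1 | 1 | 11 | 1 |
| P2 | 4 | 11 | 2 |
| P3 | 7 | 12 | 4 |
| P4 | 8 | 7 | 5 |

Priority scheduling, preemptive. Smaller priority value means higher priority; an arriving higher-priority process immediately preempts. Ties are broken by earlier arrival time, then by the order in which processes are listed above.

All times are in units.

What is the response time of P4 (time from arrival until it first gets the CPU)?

43

Gantt: | P0 0-1 | P1 1-12 | P2 12-23 | P0 23-39 | P3 39-51 | P4 51-58 |
Completion: P0=39  P1=12  P2=23  P3=51  P4=58
Turnaround (C−A): P0=39  P1=11  P2=19  P3=44  P4=50
Response(P4) = first start − arrival = 51 − 8 = 43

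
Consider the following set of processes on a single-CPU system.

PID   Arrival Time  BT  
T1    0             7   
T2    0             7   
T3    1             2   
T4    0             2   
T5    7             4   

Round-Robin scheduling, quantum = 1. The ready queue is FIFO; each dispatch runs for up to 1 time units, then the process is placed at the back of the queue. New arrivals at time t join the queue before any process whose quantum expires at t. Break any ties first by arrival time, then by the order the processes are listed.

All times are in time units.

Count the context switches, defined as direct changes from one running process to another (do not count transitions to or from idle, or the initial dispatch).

Timeline: | T1 0-1 | T2 1-2 | T4 2-3 | T3 3-4 | T1 4-5 | T2 5-6 | T4 6-7 | T3 7-8 | T1 8-9 | T2 9-10 | T5 10-11 | T1 11-12 | T2 12-13 | T5 13-14 | T1 14-15 | T2 15-16 | T5 16-17 | T1 17-18 | T2 18-19 | T5 19-20 | T1 20-21 | T2 21-22 |
Completion: T1=21  T2=22  T3=8  T4=7  T5=20

21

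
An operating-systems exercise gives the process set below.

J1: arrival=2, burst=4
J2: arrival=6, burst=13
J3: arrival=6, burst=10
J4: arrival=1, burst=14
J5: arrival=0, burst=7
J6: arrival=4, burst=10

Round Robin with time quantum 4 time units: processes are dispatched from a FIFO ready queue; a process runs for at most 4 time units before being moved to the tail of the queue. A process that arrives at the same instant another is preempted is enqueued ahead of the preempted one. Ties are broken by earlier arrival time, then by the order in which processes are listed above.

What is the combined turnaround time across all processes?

231

Gantt: | J5 0-4 | J4 4-8 | J1 8-12 | J6 12-16 | J5 16-19 | J2 19-23 | J3 23-27 | J4 27-31 | J6 31-35 | J2 35-39 | J3 39-43 | J4 43-47 | J6 47-49 | J2 49-53 | J3 53-55 | J4 55-57 | J2 57-58 |
Completion: J1=12  J2=58  J3=55  J4=57  J5=19  J6=49
Turnaround (C−A): J1=10  J2=52  J3=49  J4=56  J5=19  J6=45
Turnaround = completion − arrival: J1=10, J2=52, J3=49, J4=56, J5=19, J6=45
Total turnaround = 10 + 52 + 49 + 56 + 19 + 45 = 231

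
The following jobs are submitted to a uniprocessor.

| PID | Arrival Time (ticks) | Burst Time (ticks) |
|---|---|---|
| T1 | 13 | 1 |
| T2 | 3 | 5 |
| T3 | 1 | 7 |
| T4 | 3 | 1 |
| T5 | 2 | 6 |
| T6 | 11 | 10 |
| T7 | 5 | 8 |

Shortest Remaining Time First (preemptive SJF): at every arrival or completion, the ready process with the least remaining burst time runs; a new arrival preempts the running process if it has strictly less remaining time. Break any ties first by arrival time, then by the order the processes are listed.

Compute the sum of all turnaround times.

93

Schedule: | idle 0-1 | T3 1-3 | T4 3-4 | T3 4-9 | T2 9-14 | T1 14-15 | T5 15-21 | T7 21-29 | T6 29-39 |
Completion: T1=15  T2=14  T3=9  T4=4  T5=21  T6=39  T7=29
Turnaround = completion − arrival: T1=2, T2=11, T3=8, T4=1, T5=19, T6=28, T7=24
Total turnaround = 2 + 11 + 8 + 1 + 19 + 28 + 24 = 93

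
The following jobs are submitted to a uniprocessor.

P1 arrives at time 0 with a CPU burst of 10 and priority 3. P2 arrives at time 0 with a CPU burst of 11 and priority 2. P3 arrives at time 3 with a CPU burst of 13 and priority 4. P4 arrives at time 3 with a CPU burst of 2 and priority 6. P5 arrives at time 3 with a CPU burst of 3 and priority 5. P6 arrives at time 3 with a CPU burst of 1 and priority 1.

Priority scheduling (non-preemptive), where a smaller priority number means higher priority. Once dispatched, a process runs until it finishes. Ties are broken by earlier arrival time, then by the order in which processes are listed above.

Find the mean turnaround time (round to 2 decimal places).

Timeline: | P2 0-11 | P6 11-12 | P1 12-22 | P3 22-35 | P5 35-38 | P4 38-40 |
Completion: P1=22  P2=11  P3=35  P4=40  P5=38  P6=12
Turnaround (C−A): P1=22  P2=11  P3=32  P4=37  P5=35  P6=9
Turnaround times: P1=22, P2=11, P3=32, P4=37, P5=35, P6=9
Average turnaround = (22+11+32+37+35+9) / 6 = 146/6 = 24.33

24.33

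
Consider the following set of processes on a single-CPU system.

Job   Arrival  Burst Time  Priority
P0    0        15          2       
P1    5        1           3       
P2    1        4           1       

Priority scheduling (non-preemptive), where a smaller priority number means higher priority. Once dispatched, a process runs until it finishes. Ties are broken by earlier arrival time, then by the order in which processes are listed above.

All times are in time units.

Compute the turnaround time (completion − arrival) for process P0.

Timeline: | P0 0-15 | P2 15-19 | P1 19-20 |
Completion: P0=15  P1=20  P2=19
Turnaround(P0) = completion − arrival = 15 − 0 = 15

15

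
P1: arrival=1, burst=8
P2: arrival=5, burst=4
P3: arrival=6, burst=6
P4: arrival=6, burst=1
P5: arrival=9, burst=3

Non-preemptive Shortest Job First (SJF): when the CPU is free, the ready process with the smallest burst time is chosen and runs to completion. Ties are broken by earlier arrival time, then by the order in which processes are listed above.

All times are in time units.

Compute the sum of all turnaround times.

Gantt: | idle 0-1 | P1 1-9 | P4 9-10 | P5 10-13 | P2 13-17 | P3 17-23 |
Completion: P1=9  P2=17  P3=23  P4=10  P5=13
Turnaround (C−A): P1=8  P2=12  P3=17  P4=4  P5=4
Turnaround = completion − arrival: P1=8, P2=12, P3=17, P4=4, P5=4
Total turnaround = 8 + 12 + 17 + 4 + 4 = 45

45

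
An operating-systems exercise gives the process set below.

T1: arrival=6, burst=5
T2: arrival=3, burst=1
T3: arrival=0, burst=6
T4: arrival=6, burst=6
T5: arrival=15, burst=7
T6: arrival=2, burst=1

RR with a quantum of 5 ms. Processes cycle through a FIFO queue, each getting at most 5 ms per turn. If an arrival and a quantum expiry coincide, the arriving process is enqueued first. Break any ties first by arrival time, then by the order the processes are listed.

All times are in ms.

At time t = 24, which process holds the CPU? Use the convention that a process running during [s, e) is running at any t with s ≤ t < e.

T5

Gantt: | T3 0-5 | T6 5-6 | T2 6-7 | T3 7-8 | T1 8-13 | T4 13-18 | T5 18-23 | T4 23-24 | T5 24-26 |
Completion: T1=13  T2=7  T3=8  T4=24  T5=26  T6=6
Turnaround (C−A): T1=7  T2=4  T3=8  T4=18  T5=11  T6=4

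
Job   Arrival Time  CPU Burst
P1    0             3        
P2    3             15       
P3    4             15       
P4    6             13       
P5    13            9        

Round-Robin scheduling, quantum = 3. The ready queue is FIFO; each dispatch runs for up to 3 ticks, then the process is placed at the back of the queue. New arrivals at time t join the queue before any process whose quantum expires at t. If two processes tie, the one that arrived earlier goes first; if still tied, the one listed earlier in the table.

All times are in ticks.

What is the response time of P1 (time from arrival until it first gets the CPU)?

Timeline: | P1 0-3 | P2 3-6 | P3 6-9 | P4 9-12 | P2 12-15 | P3 15-18 | P4 18-21 | P5 21-24 | P2 24-27 | P3 27-30 | P4 30-33 | P5 33-36 | P2 36-39 | P3 39-42 | P4 42-45 | P5 45-48 | P2 48-51 | P3 51-54 | P4 54-55 |
Completion: P1=3  P2=51  P3=54  P4=55  P5=48
Turnaround (C−A): P1=3  P2=48  P3=50  P4=49  P5=35
Response(P1) = first start − arrival = 0 − 0 = 0

0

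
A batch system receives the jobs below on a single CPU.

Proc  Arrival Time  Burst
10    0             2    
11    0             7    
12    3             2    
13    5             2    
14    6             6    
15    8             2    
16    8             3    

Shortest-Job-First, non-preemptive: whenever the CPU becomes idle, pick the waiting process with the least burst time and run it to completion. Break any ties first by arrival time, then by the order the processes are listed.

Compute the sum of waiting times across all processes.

38

Gantt: | 10 0-2 | 11 2-9 | 12 9-11 | 13 11-13 | 15 13-15 | 16 15-18 | 14 18-24 |
Completion: 10=2  11=9  12=11  13=13  14=24  15=15  16=18
Waiting = turnaround − burst: 10=0, 11=2, 12=6, 13=6, 14=12, 15=5, 16=7
Total waiting = 0 + 2 + 6 + 6 + 12 + 5 + 7 = 38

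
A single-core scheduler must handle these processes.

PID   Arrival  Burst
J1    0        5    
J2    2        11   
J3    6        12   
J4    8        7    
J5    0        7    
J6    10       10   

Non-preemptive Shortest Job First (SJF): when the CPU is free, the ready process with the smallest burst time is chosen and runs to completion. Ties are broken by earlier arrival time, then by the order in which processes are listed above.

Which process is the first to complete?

J1

Schedule: | J1 0-5 | J5 5-12 | J4 12-19 | J6 19-29 | J2 29-40 | J3 40-52 |
Completion: J1=5  J2=40  J3=52  J4=19  J5=12  J6=29
Turnaround (C−A): J1=5  J2=38  J3=46  J4=11  J5=12  J6=19
Finish order: J1 → J5 → J4 → J6 → J2 → J3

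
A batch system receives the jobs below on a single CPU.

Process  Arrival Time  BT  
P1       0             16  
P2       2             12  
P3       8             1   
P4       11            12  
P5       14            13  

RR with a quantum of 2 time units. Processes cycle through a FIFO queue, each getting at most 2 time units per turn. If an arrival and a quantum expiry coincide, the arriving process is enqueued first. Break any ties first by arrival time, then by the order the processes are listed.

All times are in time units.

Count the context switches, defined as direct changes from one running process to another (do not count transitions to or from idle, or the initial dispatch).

Timeline: | P1 0-2 | P2 2-4 | P1 4-6 | P2 6-8 | P1 8-10 | P3 10-11 | P2 11-13 | P1 13-15 | P4 15-17 | P2 17-19 | P5 19-21 | P1 21-23 | P4 23-25 | P2 25-27 | P5 27-29 | P1 29-31 | P4 31-33 | P2 33-35 | P5 35-37 | P1 37-39 | P4 39-41 | P5 41-43 | P1 43-45 | P4 45-47 | P5 47-49 | P4 49-51 | P5 51-54 |
Completion: P1=45  P2=35  P3=11  P4=51  P5=54
Turnaround (C−A): P1=45  P2=33  P3=3  P4=40  P5=40

26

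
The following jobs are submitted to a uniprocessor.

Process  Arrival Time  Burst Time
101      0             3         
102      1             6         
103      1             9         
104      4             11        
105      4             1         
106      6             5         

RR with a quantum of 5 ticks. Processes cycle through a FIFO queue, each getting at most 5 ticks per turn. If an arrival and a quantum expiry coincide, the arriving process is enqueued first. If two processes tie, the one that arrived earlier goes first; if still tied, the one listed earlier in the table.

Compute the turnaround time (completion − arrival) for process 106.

Gantt: | 101 0-3 | 102 3-8 | 103 8-13 | 104 13-18 | 105 18-19 | 106 19-24 | 102 24-25 | 103 25-29 | 104 29-35 |
Completion: 101=3  102=25  103=29  104=35  105=19  106=24
Turnaround(106) = completion − arrival = 24 − 6 = 18

18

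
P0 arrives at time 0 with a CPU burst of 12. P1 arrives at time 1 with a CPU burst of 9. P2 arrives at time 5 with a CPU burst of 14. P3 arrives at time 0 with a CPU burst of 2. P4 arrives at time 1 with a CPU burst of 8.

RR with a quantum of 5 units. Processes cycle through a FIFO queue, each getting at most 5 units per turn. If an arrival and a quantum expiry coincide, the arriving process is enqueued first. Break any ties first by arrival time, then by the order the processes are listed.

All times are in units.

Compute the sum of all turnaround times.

151

Timeline: | P0 0-5 | P3 5-7 | P1 7-12 | P4 12-17 | P2 17-22 | P0 22-27 | P1 27-31 | P4 31-34 | P2 34-39 | P0 39-41 | P2 41-45 |
Completion: P0=41  P1=31  P2=45  P3=7  P4=34
Turnaround (C−A): P0=41  P1=30  P2=40  P3=7  P4=33
Turnaround = completion − arrival: P0=41, P1=30, P2=40, P3=7, P4=33
Total turnaround = 41 + 30 + 40 + 7 + 33 = 151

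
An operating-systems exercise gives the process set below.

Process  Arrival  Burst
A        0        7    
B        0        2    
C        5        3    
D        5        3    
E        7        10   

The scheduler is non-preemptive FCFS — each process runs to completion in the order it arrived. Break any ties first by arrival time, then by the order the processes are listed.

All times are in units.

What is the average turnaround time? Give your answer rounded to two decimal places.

Timeline: | A 0-7 | B 7-9 | C 9-12 | D 12-15 | E 15-25 |
Completion: A=7  B=9  C=12  D=15  E=25
Turnaround (C−A): A=7  B=9  C=7  D=10  E=18
Turnaround times: A=7, B=9, C=7, D=10, E=18
Average turnaround = (7+9+7+10+18) / 5 = 51/5 = 10.20

10.20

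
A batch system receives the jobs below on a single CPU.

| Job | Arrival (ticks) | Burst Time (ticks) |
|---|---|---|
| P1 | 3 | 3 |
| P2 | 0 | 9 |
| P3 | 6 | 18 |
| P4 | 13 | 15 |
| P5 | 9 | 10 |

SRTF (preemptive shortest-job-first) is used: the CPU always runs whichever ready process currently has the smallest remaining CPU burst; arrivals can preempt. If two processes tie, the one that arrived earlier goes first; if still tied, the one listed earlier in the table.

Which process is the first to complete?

Gantt: | P2 0-3 | P1 3-6 | P2 6-12 | P5 12-22 | P4 22-37 | P3 37-55 |
Completion: P1=6  P2=12  P3=55  P4=37  P5=22
Turnaround (C−A): P1=3  P2=12  P3=49  P4=24  P5=13
Finish order: P1 → P2 → P5 → P4 → P3

P1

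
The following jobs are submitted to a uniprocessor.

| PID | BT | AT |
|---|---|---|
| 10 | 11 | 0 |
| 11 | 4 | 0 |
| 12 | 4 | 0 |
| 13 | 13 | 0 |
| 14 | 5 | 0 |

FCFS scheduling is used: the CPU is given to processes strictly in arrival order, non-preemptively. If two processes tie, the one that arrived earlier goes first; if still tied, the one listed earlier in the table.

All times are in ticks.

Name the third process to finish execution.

Schedule: | 10 0-11 | 11 11-15 | 12 15-19 | 13 19-32 | 14 32-37 |
Completion: 10=11  11=15  12=19  13=32  14=37
Turnaround (C−A): 10=11  11=15  12=19  13=32  14=37
Finish order: 10 → 11 → 12 → 13 → 14

12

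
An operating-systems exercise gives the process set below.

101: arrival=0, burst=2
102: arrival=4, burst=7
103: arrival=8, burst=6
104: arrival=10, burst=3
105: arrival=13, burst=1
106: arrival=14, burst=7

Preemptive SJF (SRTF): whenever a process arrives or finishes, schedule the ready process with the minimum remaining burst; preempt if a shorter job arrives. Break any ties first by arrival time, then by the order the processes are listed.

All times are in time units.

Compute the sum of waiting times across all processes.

16

Schedule: | 101 0-2 | idle 2-4 | 102 4-11 | 104 11-14 | 105 14-15 | 103 15-21 | 106 21-28 |
Completion: 101=2  102=11  103=21  104=14  105=15  106=28
Waiting = turnaround − burst: 101=0, 102=0, 103=7, 104=1, 105=1, 106=7
Total waiting = 0 + 0 + 7 + 1 + 1 + 7 = 16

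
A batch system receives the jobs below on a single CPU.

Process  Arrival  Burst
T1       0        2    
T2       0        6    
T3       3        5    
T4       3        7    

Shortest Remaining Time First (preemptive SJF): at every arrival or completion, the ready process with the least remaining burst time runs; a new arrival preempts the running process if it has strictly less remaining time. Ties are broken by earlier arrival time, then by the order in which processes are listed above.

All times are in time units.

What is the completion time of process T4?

Timeline: | T1 0-2 | T2 2-8 | T3 8-13 | T4 13-20 |
Completion: T1=2  T2=8  T3=13  T4=20
Turnaround (C−A): T1=2  T2=8  T3=10  T4=17

20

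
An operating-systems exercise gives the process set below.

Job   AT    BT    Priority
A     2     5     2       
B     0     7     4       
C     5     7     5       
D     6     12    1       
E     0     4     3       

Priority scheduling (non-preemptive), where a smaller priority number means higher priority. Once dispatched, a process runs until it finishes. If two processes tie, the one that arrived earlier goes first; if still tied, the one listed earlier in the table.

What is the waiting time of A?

2

Gantt: | E 0-4 | A 4-9 | D 9-21 | B 21-28 | C 28-35 |
Completion: A=9  B=28  C=35  D=21  E=4
Turnaround (C−A): A=7  B=28  C=30  D=15  E=4
Waiting(A) = turnaround − burst = 7 − 5 = 2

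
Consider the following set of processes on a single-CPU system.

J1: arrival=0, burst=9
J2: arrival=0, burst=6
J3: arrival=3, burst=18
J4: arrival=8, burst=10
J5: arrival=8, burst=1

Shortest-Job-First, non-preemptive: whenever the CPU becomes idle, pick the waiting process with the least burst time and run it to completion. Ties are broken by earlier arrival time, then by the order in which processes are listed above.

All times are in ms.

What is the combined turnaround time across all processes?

Gantt: | J2 0-6 | J1 6-15 | J5 15-16 | J4 16-26 | J3 26-44 |
Completion: J1=15  J2=6  J3=44  J4=26  J5=16
Turnaround (C−A): J1=15  J2=6  J3=41  J4=18  J5=8
Turnaround = completion − arrival: J1=15, J2=6, J3=41, J4=18, J5=8
Total turnaround = 15 + 6 + 41 + 18 + 8 = 88

88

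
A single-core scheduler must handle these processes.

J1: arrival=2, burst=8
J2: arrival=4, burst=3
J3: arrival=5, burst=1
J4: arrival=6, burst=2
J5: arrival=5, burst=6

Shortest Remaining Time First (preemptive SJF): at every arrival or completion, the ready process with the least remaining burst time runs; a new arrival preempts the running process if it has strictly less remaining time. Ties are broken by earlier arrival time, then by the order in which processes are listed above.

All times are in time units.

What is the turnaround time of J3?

Schedule: | idle 0-2 | J1 2-4 | J2 4-5 | J3 5-6 | J2 6-8 | J4 8-10 | J1 10-16 | J5 16-22 |
Completion: J1=16  J2=8  J3=6  J4=10  J5=22
Turnaround(J3) = completion − arrival = 6 − 5 = 1

1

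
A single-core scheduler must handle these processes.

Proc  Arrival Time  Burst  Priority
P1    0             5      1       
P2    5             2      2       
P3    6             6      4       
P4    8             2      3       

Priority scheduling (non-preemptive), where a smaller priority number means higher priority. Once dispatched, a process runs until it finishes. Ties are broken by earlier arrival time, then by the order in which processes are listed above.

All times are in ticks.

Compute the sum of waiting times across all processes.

Gantt: | P1 0-5 | P2 5-7 | P3 7-13 | P4 13-15 |
Completion: P1=5  P2=7  P3=13  P4=15
Waiting = turnaround − burst: P1=0, P2=0, P3=1, P4=5
Total waiting = 0 + 0 + 1 + 5 = 6

6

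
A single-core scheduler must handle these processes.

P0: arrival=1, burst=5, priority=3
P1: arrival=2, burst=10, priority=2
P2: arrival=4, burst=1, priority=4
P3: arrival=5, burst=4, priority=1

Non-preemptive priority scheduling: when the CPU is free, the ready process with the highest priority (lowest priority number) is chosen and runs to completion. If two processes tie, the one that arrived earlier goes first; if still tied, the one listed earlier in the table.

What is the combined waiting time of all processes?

25

Timeline: | idle 0-1 | P0 1-6 | P3 6-10 | P1 10-20 | P2 20-21 |
Completion: P0=6  P1=20  P2=21  P3=10
Turnaround (C−A): P0=5  P1=18  P2=17  P3=5
Waiting = turnaround − burst: P0=0, P1=8, P2=16, P3=1
Total waiting = 0 + 8 + 16 + 1 = 25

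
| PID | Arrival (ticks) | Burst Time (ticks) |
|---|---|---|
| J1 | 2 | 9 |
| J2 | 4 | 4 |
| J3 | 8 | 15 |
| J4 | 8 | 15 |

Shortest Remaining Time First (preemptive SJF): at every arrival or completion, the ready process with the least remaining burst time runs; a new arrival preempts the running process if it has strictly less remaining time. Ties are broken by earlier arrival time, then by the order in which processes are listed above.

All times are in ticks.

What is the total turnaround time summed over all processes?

76

Schedule: | idle 0-2 | J1 2-4 | J2 4-8 | J1 8-15 | J3 15-30 | J4 30-45 |
Completion: J1=15  J2=8  J3=30  J4=45
Turnaround = completion − arrival: J1=13, J2=4, J3=22, J4=37
Total turnaround = 13 + 4 + 22 + 37 = 76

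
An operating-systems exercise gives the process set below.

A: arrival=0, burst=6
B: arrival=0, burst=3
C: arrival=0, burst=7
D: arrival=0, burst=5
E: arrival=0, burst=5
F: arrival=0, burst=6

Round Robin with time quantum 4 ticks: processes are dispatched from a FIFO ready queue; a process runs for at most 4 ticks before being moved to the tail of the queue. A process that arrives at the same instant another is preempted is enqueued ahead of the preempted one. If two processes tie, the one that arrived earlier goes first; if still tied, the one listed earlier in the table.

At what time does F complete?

Timeline: | A 0-4 | B 4-7 | C 7-11 | D 11-15 | E 15-19 | F 19-23 | A 23-25 | C 25-28 | D 28-29 | E 29-30 | F 30-32 |
Completion: A=25  B=7  C=28  D=29  E=30  F=32

32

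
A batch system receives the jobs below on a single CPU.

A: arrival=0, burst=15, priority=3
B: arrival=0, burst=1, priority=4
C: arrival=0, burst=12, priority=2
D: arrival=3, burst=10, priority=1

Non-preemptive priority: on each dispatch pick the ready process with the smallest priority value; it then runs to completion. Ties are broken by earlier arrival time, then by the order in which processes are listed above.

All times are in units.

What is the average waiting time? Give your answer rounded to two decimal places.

17.00

Schedule: | C 0-12 | D 12-22 | A 22-37 | B 37-38 |
Completion: A=37  B=38  C=12  D=22
Turnaround (C−A): A=37  B=38  C=12  D=19
Waiting times: A=22, B=37, C=0, D=9
Average waiting = (22+37+0+9) / 4 = 68/4 = 17.00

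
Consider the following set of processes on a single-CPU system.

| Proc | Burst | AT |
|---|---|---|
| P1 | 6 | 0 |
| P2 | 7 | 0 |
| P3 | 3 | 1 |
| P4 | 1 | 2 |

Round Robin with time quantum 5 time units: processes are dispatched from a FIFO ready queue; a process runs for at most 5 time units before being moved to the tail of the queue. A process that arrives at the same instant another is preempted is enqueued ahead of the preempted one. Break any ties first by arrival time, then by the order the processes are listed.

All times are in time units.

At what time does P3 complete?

13

Schedule: | P1 0-5 | P2 5-10 | P3 10-13 | P4 13-14 | P1 14-15 | P2 15-17 |
Completion: P1=15  P2=17  P3=13  P4=14
Turnaround (C−A): P1=15  P2=17  P3=12  P4=12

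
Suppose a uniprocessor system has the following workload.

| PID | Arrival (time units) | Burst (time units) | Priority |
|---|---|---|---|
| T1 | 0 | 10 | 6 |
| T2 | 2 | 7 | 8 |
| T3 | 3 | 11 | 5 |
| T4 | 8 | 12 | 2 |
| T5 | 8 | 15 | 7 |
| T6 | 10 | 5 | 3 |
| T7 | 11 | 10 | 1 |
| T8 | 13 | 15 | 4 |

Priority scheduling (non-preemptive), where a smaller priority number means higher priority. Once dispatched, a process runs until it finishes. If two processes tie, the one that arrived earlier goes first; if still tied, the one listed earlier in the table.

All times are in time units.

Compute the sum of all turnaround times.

Timeline: | T1 0-10 | T4 10-22 | T7 22-32 | T6 32-37 | T8 37-52 | T3 52-63 | T5 63-78 | T2 78-85 |
Completion: T1=10  T2=85  T3=63  T4=22  T5=78  T6=37  T7=32  T8=52
Turnaround (C−A): T1=10  T2=83  T3=60  T4=14  T5=70  T6=27  T7=21  T8=39
Turnaround = completion − arrival: T1=10, T2=83, T3=60, T4=14, T5=70, T6=27, T7=21, T8=39
Total turnaround = 10 + 83 + 60 + 14 + 70 + 27 + 21 + 39 = 324

324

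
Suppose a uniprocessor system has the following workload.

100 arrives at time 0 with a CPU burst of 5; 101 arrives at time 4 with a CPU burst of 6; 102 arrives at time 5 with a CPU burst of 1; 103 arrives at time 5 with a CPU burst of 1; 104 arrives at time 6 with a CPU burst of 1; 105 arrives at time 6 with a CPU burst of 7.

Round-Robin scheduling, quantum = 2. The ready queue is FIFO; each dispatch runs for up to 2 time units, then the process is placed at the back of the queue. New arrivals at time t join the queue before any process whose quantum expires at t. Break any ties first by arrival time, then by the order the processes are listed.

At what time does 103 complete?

9

Gantt: | 100 0-4 | 101 4-6 | 100 6-7 | 102 7-8 | 103 8-9 | 104 9-10 | 105 10-12 | 101 12-14 | 105 14-16 | 101 16-18 | 105 18-21 |
Completion: 100=7  101=18  102=8  103=9  104=10  105=21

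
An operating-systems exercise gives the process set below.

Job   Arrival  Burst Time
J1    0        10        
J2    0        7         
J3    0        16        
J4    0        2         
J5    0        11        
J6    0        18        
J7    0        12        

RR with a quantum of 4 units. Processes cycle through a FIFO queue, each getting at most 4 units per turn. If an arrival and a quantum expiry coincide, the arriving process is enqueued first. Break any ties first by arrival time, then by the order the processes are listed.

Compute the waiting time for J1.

41

Gantt: | J1 0-4 | J2 4-8 | J3 8-12 | J4 12-14 | J5 14-18 | J6 18-22 | J7 22-26 | J1 26-30 | J2 30-33 | J3 33-37 | J5 37-41 | J6 41-45 | J7 45-49 | J1 49-51 | J3 51-55 | J5 55-58 | J6 58-62 | J7 62-66 | J3 66-70 | J6 70-76 |
Completion: J1=51  J2=33  J3=70  J4=14  J5=58  J6=76  J7=66
Turnaround (C−A): J1=51  J2=33  J3=70  J4=14  J5=58  J6=76  J7=66
Waiting(J1) = turnaround − burst = 51 − 10 = 41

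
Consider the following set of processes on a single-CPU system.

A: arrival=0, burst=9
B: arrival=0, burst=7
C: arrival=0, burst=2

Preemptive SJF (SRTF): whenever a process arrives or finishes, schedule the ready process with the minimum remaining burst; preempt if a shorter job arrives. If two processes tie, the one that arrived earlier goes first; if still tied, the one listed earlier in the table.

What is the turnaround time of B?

9

Schedule: | C 0-2 | B 2-9 | A 9-18 |
Completion: A=18  B=9  C=2
Turnaround(B) = completion − arrival = 9 − 0 = 9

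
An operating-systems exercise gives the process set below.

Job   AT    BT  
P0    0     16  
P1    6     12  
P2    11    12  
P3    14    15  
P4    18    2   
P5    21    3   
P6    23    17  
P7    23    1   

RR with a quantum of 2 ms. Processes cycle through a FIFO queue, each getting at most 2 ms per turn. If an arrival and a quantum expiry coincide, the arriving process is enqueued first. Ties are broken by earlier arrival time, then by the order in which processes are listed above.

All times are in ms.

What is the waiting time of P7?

Gantt: | P0 0-6 | P1 6-8 | P0 8-10 | P1 10-12 | P0 12-14 | P2 14-16 | P1 16-18 | P3 18-20 | P0 20-22 | P2 22-24 | P4 24-26 | P1 26-28 | P3 28-30 | P5 30-32 | P0 32-34 | P6 34-36 | P7 36-37 | P2 37-39 | P1 39-41 | P3 41-43 | P5 43-44 | P0 44-46 | P6 46-48 | P2 48-50 | P1 50-52 | P3 52-54 | P6 54-56 | P2 56-58 | P3 58-60 | P6 60-62 | P2 62-64 | P3 64-66 | P6 66-68 | P3 68-70 | P6 70-72 | P3 72-73 | P6 73-78 |
Completion: P0=46  P1=52  P2=64  P3=73  P4=26  P5=44  P6=78  P7=37
Waiting(P7) = turnaround − burst = 14 − 1 = 13

13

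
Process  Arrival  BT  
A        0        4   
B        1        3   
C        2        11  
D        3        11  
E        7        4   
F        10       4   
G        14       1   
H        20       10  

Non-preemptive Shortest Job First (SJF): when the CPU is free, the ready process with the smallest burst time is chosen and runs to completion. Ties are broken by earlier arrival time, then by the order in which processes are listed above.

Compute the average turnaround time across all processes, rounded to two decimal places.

13.50

Gantt: | A 0-4 | B 4-7 | E 7-11 | F 11-15 | G 15-16 | C 16-27 | H 27-37 | D 37-48 |
Completion: A=4  B=7  C=27  D=48  E=11  F=15  G=16  H=37
Turnaround (C−A): A=4  B=6  C=25  D=45  E=4  F=5  G=2  H=17
Turnaround times: A=4, B=6, C=25, D=45, E=4, F=5, G=2, H=17
Average turnaround = (4+6+25+45+4+5+2+17) / 8 = 108/8 = 13.50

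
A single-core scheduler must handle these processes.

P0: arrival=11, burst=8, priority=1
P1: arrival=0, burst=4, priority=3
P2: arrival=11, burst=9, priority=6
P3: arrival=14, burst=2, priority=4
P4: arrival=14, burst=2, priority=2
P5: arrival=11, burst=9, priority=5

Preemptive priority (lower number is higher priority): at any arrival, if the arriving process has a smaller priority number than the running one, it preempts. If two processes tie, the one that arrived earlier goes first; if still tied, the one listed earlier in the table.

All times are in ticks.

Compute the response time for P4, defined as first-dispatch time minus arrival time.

5

Schedule: | P1 0-4 | idle 4-11 | P0 11-19 | P4 19-21 | P3 21-23 | P5 23-32 | P2 32-41 |
Completion: P0=19  P1=4  P2=41  P3=23  P4=21  P5=32
Response(P4) = first start − arrival = 19 − 14 = 5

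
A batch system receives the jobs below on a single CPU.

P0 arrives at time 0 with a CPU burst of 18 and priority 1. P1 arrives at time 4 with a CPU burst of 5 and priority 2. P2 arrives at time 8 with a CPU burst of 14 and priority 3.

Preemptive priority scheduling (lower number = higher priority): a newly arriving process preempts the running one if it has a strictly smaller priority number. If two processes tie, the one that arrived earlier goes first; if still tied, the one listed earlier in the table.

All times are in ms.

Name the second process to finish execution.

Schedule: | P0 0-18 | P1 18-23 | P2 23-37 |
Completion: P0=18  P1=23  P2=37
Turnaround (C−A): P0=18  P1=19  P2=29
Finish order: P0 → P1 → P2

P1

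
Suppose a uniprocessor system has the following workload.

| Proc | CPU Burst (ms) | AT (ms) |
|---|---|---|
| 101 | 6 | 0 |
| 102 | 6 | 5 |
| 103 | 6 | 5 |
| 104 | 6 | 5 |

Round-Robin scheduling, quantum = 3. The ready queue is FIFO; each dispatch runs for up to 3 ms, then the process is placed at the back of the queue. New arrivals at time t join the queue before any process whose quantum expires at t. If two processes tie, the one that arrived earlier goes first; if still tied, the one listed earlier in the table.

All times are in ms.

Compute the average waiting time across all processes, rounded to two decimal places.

Timeline: | 101 0-6 | 102 6-9 | 103 9-12 | 104 12-15 | 102 15-18 | 103 18-21 | 104 21-24 |
Completion: 101=6  102=18  103=21  104=24
Turnaround (C−A): 101=6  102=13  103=16  104=19
Waiting times: 101=0, 102=7, 103=10, 104=13
Average waiting = (0+7+10+13) / 4 = 30/4 = 7.50

7.50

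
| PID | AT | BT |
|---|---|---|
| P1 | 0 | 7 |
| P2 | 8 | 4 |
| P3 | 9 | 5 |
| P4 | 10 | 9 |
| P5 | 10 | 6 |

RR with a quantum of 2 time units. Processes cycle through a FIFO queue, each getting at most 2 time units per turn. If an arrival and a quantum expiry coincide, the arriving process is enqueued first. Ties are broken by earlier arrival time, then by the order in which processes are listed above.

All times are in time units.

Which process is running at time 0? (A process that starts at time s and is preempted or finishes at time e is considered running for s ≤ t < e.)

P1

Gantt: | P1 0-7 | idle 7-8 | P2 8-10 | P3 10-12 | P4 12-14 | P5 14-16 | P2 16-18 | P3 18-20 | P4 20-22 | P5 22-24 | P3 24-25 | P4 25-27 | P5 27-29 | P4 29-32 |
Completion: P1=7  P2=18  P3=25  P4=32  P5=29
Turnaround (C−A): P1=7  P2=10  P3=16  P4=22  P5=19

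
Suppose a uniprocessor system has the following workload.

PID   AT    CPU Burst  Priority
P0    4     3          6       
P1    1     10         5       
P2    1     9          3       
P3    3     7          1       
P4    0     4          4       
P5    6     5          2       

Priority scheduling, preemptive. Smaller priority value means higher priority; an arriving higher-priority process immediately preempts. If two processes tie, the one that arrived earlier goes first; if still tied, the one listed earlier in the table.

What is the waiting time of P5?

4

Schedule: | P4 0-1 | P2 1-3 | P3 3-10 | P5 10-15 | P2 15-22 | P4 22-25 | P1 25-35 | P0 35-38 |
Completion: P0=38  P1=35  P2=22  P3=10  P4=25  P5=15
Turnaround (C−A): P0=34  P1=34  P2=21  P3=7  P4=25  P5=9
Waiting(P5) = turnaround − burst = 9 − 5 = 4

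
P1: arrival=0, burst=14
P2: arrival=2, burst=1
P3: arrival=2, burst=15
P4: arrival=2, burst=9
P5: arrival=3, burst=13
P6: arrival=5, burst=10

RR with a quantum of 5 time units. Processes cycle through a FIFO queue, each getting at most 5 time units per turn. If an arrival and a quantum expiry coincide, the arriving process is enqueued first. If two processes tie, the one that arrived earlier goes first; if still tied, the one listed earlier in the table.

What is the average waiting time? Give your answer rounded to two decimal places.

32.50

Timeline: | P1 0-5 | P2 5-6 | P3 6-11 | P4 11-16 | P5 16-21 | P6 21-26 | P1 26-31 | P3 31-36 | P4 36-40 | P5 40-45 | P6 45-50 | P1 50-54 | P3 54-59 | P5 59-62 |
Completion: P1=54  P2=6  P3=59  P4=40  P5=62  P6=50
Waiting times: P1=40, P2=3, P3=42, P4=29, P5=46, P6=35
Average waiting = (40+3+42+29+46+35) / 6 = 195/6 = 32.50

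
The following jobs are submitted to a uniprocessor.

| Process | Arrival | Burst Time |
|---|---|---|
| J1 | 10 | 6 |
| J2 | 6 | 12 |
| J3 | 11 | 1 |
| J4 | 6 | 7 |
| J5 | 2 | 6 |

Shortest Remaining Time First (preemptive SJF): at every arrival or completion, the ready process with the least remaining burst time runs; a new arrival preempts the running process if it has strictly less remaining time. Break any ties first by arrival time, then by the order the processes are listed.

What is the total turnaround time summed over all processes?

57

Schedule: | idle 0-2 | J5 2-8 | J4 8-11 | J3 11-12 | J4 12-16 | J1 16-22 | J2 22-34 |
Completion: J1=22  J2=34  J3=12  J4=16  J5=8
Turnaround (C−A): J1=12  J2=28  J3=1  J4=10  J5=6
Turnaround = completion − arrival: J1=12, J2=28, J3=1, J4=10, J5=6
Total turnaround = 12 + 28 + 1 + 10 + 6 = 57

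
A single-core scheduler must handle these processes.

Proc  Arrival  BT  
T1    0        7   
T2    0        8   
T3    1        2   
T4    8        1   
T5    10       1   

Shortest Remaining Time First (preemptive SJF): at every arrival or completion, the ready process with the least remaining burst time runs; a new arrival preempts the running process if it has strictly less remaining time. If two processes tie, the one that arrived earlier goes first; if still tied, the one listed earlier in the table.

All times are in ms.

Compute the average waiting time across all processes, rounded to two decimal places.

2.80

Schedule: | T1 0-1 | T3 1-3 | T1 3-9 | T4 9-10 | T5 10-11 | T2 11-19 |
Completion: T1=9  T2=19  T3=3  T4=10  T5=11
Turnaround (C−A): T1=9  T2=19  T3=2  T4=2  T5=1
Waiting times: T1=2, T2=11, T3=0, T4=1, T5=0
Average waiting = (2+11+0+1+0) / 5 = 14/5 = 2.80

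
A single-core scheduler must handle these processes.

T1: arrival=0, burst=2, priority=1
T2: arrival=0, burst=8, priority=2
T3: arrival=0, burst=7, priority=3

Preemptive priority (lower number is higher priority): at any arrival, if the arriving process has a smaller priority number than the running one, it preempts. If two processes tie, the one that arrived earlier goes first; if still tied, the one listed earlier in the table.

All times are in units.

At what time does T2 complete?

10

Timeline: | T1 0-2 | T2 2-10 | T3 10-17 |
Completion: T1=2  T2=10  T3=17
Turnaround (C−A): T1=2  T2=10  T3=17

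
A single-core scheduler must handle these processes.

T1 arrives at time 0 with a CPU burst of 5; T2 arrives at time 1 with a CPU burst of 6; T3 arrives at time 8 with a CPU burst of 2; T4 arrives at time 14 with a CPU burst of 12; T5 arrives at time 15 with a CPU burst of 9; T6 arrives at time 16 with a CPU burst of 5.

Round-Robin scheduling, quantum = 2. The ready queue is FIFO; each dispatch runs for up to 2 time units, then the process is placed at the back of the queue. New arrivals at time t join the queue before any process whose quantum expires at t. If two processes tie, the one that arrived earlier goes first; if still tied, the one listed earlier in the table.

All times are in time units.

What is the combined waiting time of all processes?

49

Gantt: | T1 0-2 | T2 2-4 | T1 4-6 | T2 6-8 | T1 8-9 | T3 9-11 | T2 11-13 | idle 13-14 | T4 14-16 | T5 16-18 | T6 18-20 | T4 20-22 | T5 22-24 | T6 24-26 | T4 26-28 | T5 28-30 | T6 30-31 | T4 31-33 | T5 33-35 | T4 35-37 | T5 37-38 | T4 38-40 |
Completion: T1=9  T2=13  T3=11  T4=40  T5=38  T6=31
Turnaround (C−A): T1=9  T2=12  T3=3  T4=26  T5=23  T6=15
Waiting = turnaround − burst: T1=4, T2=6, T3=1, T4=14, T5=14, T6=10
Total waiting = 4 + 6 + 1 + 14 + 14 + 10 = 49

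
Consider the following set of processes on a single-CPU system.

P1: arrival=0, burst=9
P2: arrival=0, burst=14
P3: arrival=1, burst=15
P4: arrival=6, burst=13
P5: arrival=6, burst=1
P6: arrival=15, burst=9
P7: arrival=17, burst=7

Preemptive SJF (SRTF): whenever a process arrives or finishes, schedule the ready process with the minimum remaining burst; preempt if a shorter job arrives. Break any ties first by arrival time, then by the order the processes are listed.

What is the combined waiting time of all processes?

Schedule: | P1 0-6 | P5 6-7 | P1 7-10 | P4 10-23 | P7 23-30 | P6 30-39 | P2 39-53 | P3 53-68 |
Completion: P1=10  P2=53  P3=68  P4=23  P5=7  P6=39  P7=30
Turnaround (C−A): P1=10  P2=53  P3=67  P4=17  P5=1  P6=24  P7=13
Waiting = turnaround − burst: P1=1, P2=39, P3=52, P4=4, P5=0, P6=15, P7=6
Total waiting = 1 + 39 + 52 + 4 + 0 + 15 + 6 = 117

117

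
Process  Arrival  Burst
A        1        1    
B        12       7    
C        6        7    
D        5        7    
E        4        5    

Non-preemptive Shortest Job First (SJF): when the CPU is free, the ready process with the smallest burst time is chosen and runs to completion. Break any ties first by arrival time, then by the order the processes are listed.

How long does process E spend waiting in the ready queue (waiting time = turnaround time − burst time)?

Timeline: | idle 0-1 | A 1-2 | idle 2-4 | E 4-9 | D 9-16 | C 16-23 | B 23-30 |
Completion: A=2  B=30  C=23  D=16  E=9
Turnaround (C−A): A=1  B=18  C=17  D=11  E=5
Waiting(E) = turnaround − burst = 5 − 5 = 0

0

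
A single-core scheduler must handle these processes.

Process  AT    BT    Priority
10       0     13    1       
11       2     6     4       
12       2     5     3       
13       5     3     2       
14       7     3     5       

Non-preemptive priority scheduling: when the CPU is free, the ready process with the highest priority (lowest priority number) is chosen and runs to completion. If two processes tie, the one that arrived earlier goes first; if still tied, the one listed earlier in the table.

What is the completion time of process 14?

Schedule: | 10 0-13 | 13 13-16 | 12 16-21 | 11 21-27 | 14 27-30 |
Completion: 10=13  11=27  12=21  13=16  14=30
Turnaround (C−A): 10=13  11=25  12=19  13=11  14=23

30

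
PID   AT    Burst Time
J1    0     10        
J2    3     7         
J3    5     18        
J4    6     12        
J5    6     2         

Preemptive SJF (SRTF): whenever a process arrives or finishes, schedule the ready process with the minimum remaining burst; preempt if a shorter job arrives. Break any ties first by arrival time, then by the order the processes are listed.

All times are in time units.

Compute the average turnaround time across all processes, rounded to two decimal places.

Schedule: | J1 0-6 | J5 6-8 | J1 8-12 | J2 12-19 | J4 19-31 | J3 31-49 |
Completion: J1=12  J2=19  J3=49  J4=31  J5=8
Turnaround times: J1=12, J2=16, J3=44, J4=25, J5=2
Average turnaround = (12+16+44+25+2) / 5 = 99/5 = 19.80

19.80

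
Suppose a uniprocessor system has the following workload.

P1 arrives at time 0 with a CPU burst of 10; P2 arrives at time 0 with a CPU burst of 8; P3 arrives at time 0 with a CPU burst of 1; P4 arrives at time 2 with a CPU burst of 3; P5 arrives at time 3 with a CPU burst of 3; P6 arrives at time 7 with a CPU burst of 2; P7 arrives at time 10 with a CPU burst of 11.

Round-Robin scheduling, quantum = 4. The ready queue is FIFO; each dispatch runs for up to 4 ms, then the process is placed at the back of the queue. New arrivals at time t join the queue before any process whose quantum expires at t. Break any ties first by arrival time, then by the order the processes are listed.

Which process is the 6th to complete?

P1

Schedule: | P1 0-4 | P2 4-8 | P3 8-9 | P4 9-12 | P5 12-15 | P1 15-19 | P6 19-21 | P2 21-25 | P7 25-29 | P1 29-31 | P7 31-38 |
Completion: P1=31  P2=25  P3=9  P4=12  P5=15  P6=21  P7=38
Finish order: P3 → P4 → P5 → P6 → P2 → P1 → P7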